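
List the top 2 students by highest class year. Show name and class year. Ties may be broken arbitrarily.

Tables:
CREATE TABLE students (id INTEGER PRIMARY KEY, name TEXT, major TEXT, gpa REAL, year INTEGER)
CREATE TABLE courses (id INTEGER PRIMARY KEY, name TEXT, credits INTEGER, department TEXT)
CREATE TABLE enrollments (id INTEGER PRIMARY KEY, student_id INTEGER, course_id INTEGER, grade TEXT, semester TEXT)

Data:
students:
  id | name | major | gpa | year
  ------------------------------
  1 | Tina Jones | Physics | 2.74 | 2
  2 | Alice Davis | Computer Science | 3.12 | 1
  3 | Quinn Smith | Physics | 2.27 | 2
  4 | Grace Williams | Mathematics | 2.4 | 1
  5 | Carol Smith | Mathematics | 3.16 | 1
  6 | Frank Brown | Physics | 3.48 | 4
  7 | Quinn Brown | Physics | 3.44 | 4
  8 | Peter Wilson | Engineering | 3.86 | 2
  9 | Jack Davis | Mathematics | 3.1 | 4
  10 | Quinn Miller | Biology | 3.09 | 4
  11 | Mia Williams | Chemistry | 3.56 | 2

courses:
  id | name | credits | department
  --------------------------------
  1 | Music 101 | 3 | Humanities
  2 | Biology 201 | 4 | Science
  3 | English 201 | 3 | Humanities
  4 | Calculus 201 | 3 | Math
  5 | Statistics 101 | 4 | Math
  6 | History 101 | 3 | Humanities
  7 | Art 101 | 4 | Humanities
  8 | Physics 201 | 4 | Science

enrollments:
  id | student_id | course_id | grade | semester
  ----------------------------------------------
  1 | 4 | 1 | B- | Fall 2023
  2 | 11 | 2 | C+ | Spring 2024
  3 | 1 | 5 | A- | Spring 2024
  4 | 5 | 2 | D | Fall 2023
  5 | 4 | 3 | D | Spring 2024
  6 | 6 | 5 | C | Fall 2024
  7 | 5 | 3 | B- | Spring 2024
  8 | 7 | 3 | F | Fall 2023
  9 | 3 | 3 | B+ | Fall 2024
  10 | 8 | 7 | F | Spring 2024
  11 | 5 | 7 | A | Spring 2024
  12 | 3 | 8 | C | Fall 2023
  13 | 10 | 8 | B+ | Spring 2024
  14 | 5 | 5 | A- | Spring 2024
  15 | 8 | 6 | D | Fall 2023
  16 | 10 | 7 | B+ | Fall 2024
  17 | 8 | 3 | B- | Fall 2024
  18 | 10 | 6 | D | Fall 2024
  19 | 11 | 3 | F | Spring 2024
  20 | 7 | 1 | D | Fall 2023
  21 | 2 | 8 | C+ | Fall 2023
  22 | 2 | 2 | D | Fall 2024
SELECT name, year FROM students ORDER BY year DESC LIMIT 2

Execution result:
name | year
Frank Brown | 4
Quinn Brown | 4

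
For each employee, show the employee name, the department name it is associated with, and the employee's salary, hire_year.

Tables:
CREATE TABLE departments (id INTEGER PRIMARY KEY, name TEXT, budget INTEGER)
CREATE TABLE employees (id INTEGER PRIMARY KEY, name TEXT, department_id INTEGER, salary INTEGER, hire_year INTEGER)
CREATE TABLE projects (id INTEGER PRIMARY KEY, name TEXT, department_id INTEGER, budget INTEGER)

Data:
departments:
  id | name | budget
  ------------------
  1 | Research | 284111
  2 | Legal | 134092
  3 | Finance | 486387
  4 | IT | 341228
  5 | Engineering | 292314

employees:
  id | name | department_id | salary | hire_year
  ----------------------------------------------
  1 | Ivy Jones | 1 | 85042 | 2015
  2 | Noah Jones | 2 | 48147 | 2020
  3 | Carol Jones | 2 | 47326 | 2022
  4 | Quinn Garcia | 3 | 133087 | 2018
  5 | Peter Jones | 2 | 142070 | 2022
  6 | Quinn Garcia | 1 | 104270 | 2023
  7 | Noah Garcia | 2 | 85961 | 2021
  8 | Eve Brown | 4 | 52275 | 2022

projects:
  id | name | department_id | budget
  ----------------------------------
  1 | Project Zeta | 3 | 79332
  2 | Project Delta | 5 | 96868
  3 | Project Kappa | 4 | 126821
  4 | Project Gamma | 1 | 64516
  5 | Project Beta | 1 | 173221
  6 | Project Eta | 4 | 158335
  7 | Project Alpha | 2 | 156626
SELECT c.name, p.name AS department, c.salary, c.hire_year FROM employees c JOIN departments p ON c.department_id = p.id

Execution result:
name | department | salary | hire_year
Ivy Jones | Research | 85042 | 2015
Noah Jones | Legal | 48147 | 2020
Carol Jones | Legal | 47326 | 2022
Quinn Garcia | Finance | 133087 | 2018
Peter Jones | Legal | 142070 | 2022
Quinn Garcia | Research | 104270 | 2023
Noah Garcia | Legal | 85961 | 2021
Eve Brown | IT | 52275 | 2022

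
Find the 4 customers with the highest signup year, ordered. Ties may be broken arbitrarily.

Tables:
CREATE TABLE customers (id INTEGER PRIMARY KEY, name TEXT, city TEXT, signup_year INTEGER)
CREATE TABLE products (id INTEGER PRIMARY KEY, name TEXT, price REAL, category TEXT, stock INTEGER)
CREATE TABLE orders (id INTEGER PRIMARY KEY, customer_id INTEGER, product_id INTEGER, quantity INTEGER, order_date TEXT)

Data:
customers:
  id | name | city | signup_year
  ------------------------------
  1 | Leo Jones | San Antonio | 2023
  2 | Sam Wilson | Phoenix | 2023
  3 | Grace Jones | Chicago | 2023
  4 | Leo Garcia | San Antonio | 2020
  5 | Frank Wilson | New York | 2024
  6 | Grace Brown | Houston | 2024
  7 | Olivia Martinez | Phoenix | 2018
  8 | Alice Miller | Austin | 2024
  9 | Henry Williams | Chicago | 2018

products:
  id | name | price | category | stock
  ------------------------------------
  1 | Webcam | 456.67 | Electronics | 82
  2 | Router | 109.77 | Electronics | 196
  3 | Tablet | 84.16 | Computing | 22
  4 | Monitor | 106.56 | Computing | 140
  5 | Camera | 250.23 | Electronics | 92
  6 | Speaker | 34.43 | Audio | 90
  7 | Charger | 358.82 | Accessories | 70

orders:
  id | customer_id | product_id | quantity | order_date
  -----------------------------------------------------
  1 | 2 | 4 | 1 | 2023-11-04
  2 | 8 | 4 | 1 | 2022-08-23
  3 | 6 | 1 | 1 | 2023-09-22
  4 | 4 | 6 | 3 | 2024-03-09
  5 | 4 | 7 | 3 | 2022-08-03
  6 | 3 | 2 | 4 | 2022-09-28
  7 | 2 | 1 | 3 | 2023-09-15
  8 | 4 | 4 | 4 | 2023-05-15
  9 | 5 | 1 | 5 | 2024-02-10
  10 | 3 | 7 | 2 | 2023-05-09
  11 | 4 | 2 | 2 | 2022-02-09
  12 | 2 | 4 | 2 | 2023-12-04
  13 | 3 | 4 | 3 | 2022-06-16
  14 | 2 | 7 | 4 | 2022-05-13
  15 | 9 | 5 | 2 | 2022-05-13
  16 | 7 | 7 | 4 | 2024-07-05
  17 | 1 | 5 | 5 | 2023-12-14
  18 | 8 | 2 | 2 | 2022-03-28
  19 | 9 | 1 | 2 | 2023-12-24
SELECT name, signup_year FROM customers ORDER BY signup_year DESC LIMIT 4

Execution result:
name | signup_year
Frank Wilson | 2024
Grace Brown | 2024
Alice Miller | 2024
Leo Jones | 2023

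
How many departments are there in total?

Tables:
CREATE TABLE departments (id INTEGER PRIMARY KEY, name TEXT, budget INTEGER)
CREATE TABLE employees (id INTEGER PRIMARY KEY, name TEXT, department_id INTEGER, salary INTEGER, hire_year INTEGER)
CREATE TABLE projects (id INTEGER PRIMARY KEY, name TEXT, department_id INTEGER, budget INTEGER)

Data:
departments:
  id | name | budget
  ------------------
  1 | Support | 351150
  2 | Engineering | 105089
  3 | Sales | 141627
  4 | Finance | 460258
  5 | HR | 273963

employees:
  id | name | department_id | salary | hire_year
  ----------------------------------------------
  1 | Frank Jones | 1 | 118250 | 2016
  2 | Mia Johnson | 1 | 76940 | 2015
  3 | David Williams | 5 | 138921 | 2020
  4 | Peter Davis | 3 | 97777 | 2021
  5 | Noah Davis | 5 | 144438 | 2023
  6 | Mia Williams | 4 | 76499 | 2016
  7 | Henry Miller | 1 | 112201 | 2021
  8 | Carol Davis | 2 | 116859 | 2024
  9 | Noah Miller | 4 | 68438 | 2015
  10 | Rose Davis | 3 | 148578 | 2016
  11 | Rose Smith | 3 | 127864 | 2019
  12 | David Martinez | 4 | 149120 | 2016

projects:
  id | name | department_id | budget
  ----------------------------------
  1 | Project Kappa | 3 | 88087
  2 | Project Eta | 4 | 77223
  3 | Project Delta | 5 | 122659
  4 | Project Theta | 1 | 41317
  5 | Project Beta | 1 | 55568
SELECT COUNT(*) FROM departments

Execution result:
5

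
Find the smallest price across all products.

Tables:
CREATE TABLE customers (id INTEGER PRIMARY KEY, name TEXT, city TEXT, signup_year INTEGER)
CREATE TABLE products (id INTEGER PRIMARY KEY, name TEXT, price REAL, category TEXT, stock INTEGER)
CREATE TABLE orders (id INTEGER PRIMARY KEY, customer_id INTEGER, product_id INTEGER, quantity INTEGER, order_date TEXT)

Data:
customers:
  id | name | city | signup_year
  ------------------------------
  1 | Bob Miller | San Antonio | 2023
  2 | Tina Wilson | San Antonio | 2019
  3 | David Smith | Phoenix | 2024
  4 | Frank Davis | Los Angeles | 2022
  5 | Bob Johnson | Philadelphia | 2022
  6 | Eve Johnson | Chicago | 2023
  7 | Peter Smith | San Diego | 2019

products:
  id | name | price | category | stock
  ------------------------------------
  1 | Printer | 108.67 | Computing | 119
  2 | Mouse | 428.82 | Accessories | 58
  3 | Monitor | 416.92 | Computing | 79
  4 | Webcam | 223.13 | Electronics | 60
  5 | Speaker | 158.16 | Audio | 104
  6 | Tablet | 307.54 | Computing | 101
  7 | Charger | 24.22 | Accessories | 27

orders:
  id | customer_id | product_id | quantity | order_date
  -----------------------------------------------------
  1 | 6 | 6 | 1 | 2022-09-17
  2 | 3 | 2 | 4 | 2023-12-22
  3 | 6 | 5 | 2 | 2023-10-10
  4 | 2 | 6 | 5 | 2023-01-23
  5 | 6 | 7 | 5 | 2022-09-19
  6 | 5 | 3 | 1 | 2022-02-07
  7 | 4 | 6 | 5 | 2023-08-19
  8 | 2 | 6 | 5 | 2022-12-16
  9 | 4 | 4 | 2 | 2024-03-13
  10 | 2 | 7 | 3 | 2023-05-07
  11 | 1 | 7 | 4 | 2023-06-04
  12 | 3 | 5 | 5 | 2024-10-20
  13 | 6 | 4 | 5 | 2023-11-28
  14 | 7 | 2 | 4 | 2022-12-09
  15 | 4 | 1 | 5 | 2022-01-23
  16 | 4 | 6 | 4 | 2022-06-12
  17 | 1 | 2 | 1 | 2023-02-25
SELECT MIN(price) FROM products

Execution result:
24.22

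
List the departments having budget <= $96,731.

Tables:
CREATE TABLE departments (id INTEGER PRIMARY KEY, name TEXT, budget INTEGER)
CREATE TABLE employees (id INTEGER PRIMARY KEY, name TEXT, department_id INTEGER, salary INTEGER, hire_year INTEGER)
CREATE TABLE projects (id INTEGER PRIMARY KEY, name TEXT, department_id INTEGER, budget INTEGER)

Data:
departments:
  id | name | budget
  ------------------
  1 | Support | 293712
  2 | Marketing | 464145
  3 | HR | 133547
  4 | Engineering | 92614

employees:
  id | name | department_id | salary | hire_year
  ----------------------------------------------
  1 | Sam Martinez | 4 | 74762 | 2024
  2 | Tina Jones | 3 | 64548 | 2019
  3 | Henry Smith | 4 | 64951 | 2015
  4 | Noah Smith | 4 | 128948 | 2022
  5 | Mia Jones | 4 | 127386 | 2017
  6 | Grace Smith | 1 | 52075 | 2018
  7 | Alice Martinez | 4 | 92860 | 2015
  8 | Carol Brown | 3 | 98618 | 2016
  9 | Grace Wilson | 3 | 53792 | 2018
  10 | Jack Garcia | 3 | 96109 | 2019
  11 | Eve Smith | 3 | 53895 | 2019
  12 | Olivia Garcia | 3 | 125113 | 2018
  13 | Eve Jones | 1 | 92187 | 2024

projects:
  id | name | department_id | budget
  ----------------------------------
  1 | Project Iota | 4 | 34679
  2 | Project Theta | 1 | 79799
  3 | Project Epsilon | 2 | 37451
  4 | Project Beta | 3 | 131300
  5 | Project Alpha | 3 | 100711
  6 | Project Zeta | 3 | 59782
SELECT name, budget FROM departments WHERE budget <= 96731

Execution result:
name | budget
Engineering | 92614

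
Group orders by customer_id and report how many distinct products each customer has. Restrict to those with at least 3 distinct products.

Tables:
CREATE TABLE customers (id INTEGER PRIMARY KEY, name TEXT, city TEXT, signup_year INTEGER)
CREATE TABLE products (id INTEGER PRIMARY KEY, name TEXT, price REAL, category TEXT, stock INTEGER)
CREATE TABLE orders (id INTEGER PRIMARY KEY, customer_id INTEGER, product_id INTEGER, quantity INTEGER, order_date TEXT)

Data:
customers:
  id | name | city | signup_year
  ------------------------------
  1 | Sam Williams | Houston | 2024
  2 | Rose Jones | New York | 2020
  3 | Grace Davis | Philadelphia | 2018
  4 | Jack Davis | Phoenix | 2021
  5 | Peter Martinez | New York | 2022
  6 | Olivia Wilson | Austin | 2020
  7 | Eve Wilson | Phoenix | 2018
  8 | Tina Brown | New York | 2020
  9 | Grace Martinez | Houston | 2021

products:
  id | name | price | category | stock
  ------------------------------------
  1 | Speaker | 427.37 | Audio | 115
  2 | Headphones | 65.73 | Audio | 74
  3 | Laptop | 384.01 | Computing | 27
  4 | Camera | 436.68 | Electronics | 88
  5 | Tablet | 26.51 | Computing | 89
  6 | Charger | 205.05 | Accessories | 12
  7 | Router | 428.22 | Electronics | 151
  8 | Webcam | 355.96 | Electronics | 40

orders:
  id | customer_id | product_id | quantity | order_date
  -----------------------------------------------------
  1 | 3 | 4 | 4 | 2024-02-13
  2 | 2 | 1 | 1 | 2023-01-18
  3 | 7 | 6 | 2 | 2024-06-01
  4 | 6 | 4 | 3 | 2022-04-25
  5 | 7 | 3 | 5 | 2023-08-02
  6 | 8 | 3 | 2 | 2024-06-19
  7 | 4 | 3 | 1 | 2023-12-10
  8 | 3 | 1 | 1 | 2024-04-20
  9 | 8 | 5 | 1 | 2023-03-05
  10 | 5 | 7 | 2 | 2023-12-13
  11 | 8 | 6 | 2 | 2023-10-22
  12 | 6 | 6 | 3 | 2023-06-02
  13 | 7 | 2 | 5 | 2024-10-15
SELECT customer_id, COUNT(DISTINCT product_id) AS distinct_product_count FROM orders GROUP BY customer_id HAVING COUNT(DISTINCT product_id) >= 3

Execution result:
customer_id | distinct_product_count
7 | 3
8 | 3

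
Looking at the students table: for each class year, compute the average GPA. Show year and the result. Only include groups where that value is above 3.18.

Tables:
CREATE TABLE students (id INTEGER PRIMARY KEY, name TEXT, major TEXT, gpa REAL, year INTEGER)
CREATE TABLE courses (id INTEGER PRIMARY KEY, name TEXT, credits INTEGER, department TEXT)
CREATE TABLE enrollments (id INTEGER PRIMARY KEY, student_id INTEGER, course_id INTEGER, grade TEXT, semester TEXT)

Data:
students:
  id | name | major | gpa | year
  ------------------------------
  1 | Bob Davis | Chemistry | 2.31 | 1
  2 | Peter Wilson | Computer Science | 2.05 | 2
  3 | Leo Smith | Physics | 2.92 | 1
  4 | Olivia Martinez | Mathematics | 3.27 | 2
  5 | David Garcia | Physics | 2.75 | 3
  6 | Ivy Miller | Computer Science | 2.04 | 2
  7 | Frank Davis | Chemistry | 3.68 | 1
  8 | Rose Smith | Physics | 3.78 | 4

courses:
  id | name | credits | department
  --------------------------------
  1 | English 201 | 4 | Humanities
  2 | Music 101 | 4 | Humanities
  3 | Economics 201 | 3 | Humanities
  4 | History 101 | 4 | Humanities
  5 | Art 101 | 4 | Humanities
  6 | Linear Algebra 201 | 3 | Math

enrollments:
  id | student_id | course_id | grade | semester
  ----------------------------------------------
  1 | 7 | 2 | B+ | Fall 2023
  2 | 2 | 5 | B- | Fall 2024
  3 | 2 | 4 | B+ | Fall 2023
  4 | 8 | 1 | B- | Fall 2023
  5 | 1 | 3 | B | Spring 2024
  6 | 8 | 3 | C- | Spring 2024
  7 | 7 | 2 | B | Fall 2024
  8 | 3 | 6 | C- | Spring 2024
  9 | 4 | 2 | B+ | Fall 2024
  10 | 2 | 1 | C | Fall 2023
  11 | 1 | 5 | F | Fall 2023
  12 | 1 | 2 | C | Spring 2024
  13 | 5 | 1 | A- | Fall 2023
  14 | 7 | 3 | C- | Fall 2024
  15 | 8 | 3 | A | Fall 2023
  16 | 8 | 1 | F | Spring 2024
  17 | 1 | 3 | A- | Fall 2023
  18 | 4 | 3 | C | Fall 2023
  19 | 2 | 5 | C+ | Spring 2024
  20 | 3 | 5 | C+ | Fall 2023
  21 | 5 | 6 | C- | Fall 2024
SELECT year, AVG(gpa) AS avg_gpa FROM students GROUP BY year HAVING AVG(gpa) > 3.18

Execution result:
year | avg_gpa
4 | 3.78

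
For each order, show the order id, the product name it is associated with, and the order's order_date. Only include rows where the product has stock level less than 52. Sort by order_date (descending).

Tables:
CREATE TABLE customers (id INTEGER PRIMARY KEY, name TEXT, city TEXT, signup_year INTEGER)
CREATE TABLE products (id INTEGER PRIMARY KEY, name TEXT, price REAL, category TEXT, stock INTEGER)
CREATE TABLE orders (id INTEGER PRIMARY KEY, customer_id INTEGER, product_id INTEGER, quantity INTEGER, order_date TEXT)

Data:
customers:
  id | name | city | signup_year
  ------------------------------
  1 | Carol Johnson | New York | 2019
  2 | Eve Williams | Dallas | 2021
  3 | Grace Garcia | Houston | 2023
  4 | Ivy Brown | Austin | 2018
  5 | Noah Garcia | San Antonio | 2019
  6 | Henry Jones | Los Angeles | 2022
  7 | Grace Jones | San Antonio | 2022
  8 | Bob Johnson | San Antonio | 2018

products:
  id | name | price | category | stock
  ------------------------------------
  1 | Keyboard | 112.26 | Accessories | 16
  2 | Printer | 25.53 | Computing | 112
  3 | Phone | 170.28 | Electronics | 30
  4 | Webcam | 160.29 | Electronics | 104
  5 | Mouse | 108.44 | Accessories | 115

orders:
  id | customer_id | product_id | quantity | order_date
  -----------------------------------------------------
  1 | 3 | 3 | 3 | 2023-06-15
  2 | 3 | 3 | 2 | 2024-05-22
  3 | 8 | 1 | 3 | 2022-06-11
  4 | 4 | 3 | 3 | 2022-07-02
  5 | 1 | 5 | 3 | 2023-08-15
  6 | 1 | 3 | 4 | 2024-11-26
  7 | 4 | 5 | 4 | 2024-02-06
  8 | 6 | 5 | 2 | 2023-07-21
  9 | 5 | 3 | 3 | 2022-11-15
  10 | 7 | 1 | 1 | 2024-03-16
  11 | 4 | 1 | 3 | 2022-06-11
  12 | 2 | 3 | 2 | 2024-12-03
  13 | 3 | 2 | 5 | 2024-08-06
SELECT c.id, p.name AS product, c.order_date FROM orders c JOIN products p ON c.product_id = p.id WHERE p.stock < 52 ORDER BY c.order_date DESC

Execution result:
id | product | order_date
12 | Phone | 2024-12-03
6 | Phone | 2024-11-26
2 | Phone | 2024-05-22
10 | Keyboard | 2024-03-16
1 | Phone | 2023-06-15
9 | Phone | 2022-11-15
4 | Phone | 2022-07-02
3 | Keyboard | 2022-06-11
11 | Keyboard | 2022-06-11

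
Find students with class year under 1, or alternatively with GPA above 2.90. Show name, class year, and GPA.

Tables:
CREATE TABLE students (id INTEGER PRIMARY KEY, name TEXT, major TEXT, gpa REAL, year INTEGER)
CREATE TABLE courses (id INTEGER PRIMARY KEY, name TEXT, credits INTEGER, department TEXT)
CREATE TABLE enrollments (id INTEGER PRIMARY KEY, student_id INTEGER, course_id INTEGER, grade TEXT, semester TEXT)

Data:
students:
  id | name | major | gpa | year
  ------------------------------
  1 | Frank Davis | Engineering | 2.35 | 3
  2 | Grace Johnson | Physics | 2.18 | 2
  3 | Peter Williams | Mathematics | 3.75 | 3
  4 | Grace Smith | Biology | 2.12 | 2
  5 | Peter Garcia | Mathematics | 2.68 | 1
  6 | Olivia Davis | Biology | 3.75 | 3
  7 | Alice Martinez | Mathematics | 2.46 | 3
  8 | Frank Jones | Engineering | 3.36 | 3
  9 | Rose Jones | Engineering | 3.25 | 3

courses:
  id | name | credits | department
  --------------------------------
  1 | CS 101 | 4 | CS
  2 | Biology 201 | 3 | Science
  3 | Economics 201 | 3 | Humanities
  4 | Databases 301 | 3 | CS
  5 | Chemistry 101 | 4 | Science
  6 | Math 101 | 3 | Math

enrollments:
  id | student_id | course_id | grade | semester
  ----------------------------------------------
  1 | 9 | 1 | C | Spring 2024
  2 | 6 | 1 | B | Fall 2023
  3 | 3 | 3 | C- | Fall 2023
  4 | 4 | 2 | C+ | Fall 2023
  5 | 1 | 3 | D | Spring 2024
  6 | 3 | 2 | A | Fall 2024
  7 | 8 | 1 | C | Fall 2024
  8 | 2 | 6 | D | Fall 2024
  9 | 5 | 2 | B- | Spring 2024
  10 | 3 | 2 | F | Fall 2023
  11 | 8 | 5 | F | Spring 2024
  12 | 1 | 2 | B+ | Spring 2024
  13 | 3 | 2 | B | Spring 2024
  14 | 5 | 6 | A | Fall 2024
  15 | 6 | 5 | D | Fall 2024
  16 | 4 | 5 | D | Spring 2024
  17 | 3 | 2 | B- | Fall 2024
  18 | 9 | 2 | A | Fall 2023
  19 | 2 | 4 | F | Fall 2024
SELECT name, year, gpa FROM students WHERE year < 1 OR gpa > 2.9

Execution result:
name | year | gpa
Peter Williams | 3 | 3.75
Olivia Davis | 3 | 3.75
Frank Jones | 3 | 3.36
Rose Jones | 3 | 3.25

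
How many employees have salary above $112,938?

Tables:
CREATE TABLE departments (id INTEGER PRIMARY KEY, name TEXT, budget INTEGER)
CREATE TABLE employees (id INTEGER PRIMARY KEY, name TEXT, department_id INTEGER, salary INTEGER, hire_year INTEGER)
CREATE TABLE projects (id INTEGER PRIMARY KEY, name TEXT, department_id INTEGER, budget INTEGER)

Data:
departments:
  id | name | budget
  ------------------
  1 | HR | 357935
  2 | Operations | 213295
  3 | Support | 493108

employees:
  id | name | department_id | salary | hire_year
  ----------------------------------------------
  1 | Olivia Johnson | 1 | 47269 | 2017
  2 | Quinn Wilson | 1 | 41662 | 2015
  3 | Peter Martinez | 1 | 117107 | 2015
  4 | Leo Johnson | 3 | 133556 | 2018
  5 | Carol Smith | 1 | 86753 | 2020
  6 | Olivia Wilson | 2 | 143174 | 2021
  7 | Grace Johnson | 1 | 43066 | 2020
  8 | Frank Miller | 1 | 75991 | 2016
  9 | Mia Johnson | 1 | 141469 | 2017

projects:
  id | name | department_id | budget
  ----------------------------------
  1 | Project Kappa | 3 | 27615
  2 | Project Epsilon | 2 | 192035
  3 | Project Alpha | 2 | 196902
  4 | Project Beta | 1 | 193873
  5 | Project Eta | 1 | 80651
SELECT COUNT(*) FROM employees WHERE salary > 112938

Execution result:
4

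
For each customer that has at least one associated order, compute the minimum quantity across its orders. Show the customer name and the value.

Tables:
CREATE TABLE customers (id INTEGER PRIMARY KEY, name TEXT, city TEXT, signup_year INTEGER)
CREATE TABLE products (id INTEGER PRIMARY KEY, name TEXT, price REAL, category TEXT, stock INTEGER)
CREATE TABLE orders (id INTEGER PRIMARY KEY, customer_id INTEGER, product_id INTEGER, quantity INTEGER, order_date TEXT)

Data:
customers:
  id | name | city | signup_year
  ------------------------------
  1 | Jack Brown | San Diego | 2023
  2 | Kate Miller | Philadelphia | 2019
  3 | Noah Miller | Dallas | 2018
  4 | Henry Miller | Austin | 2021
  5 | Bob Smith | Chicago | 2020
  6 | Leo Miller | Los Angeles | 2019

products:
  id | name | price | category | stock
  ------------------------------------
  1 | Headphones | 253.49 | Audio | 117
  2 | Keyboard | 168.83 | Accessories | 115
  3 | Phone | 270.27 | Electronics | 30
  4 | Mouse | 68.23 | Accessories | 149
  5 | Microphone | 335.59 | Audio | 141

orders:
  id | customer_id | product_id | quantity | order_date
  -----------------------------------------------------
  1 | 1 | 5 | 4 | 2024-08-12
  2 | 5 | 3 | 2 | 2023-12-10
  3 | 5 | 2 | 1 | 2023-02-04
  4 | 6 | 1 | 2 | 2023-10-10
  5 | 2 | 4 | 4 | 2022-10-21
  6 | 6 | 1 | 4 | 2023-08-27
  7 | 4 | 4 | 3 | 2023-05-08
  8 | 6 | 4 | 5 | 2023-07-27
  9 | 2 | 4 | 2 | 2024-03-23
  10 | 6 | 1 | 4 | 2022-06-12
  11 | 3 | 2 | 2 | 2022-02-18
SELECT p.name, MIN(c.quantity) AS min_quantity FROM orders c JOIN customers p ON c.customer_id = p.id GROUP BY p.id, p.name

Execution result:
name | min_quantity
Jack Brown | 4
Kate Miller | 2
Noah Miller | 2
Henry Miller | 3
Bob Smith | 1
Leo Miller | 2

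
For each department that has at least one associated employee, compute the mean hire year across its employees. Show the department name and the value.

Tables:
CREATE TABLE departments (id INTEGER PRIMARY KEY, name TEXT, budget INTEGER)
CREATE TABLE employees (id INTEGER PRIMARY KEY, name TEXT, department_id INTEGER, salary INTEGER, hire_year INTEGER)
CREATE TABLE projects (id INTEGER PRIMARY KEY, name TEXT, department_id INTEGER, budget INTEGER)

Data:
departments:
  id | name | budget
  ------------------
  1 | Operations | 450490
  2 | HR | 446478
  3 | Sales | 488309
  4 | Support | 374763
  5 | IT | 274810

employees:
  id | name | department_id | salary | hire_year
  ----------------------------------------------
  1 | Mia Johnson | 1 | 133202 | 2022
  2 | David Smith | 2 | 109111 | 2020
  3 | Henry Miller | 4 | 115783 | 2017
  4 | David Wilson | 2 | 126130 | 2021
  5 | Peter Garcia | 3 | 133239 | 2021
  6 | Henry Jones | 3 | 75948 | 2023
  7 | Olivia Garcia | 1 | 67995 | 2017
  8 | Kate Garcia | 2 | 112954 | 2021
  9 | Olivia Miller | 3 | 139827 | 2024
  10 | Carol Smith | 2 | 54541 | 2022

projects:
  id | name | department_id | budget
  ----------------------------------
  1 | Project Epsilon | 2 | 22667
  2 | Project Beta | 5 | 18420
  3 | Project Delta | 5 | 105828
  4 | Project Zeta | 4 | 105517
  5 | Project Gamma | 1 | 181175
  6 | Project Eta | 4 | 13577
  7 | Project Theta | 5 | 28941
SELECT p.name, AVG(c.hire_year) AS avg_hire_year FROM employees c JOIN departments p ON c.department_id = p.id GROUP BY p.id, p.name

Execution result:
name | avg_hire_year
Operations | 2019.50
HR | 2021.00
Sales | 2022.67
Support | 2017.00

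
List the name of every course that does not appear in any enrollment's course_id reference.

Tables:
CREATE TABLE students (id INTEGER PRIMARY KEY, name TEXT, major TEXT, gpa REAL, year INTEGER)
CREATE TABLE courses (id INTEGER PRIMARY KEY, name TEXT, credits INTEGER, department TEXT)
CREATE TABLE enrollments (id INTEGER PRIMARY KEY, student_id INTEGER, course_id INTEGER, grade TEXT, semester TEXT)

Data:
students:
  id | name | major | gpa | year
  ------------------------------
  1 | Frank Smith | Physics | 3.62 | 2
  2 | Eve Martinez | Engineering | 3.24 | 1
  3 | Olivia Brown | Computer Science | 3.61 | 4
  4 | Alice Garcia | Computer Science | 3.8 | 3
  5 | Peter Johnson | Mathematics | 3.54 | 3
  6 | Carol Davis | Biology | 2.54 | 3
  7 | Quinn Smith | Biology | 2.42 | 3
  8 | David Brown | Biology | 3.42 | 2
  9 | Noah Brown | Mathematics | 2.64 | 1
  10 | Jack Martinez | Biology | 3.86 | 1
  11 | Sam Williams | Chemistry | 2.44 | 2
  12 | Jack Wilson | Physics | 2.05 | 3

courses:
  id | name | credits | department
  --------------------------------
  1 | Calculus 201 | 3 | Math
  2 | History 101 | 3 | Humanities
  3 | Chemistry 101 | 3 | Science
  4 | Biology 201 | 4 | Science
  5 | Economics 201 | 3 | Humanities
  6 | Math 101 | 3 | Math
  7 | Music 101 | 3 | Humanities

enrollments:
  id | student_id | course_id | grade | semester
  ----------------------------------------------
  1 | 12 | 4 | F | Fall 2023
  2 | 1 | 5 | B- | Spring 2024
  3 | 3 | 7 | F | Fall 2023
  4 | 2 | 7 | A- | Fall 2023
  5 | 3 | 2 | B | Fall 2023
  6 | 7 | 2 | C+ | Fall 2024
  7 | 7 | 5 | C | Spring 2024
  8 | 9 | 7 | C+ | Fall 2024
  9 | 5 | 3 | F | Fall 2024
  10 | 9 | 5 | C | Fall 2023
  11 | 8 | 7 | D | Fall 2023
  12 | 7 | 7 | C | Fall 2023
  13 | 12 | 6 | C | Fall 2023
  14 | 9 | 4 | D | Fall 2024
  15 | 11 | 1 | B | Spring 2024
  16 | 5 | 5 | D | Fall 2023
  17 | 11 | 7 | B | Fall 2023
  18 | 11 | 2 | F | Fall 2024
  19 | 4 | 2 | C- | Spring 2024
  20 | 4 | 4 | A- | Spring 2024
SELECT p.name FROM courses p LEFT JOIN enrollments c ON c.course_id = p.id WHERE c.id IS NULL

Execution result:
(no rows)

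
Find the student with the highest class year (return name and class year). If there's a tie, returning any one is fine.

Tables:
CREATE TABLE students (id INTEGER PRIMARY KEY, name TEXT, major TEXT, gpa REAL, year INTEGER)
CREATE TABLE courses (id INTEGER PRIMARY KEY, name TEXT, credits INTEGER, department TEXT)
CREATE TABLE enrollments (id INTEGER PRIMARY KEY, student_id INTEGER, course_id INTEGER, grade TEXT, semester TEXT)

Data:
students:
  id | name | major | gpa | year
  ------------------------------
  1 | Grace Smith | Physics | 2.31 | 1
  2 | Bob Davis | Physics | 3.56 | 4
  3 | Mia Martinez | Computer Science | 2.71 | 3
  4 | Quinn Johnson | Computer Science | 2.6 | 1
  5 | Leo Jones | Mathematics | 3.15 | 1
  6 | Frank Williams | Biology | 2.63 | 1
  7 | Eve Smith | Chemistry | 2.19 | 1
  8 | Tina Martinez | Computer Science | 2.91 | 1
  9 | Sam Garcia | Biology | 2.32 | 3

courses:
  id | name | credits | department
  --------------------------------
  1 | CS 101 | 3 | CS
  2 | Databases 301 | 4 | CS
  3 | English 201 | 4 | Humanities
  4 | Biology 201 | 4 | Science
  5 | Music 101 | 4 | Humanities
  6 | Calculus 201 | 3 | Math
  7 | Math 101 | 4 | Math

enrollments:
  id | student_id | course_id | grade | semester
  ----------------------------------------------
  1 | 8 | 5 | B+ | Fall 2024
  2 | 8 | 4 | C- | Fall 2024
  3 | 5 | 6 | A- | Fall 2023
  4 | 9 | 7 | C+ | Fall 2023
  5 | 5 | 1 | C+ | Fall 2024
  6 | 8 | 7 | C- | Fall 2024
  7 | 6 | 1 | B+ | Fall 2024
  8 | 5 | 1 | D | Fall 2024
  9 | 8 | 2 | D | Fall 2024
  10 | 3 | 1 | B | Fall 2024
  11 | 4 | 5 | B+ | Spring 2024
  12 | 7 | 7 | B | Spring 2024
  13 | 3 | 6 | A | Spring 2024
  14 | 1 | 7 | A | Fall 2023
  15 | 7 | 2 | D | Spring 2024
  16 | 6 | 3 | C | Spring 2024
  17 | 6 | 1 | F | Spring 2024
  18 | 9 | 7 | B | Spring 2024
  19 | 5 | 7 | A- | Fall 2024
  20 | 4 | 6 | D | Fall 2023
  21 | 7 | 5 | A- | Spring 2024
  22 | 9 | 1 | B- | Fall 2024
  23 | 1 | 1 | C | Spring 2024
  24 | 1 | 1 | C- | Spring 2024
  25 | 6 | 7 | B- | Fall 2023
SELECT name, year FROM students ORDER BY year DESC LIMIT 1

Execution result:
name | year
Bob Davis | 4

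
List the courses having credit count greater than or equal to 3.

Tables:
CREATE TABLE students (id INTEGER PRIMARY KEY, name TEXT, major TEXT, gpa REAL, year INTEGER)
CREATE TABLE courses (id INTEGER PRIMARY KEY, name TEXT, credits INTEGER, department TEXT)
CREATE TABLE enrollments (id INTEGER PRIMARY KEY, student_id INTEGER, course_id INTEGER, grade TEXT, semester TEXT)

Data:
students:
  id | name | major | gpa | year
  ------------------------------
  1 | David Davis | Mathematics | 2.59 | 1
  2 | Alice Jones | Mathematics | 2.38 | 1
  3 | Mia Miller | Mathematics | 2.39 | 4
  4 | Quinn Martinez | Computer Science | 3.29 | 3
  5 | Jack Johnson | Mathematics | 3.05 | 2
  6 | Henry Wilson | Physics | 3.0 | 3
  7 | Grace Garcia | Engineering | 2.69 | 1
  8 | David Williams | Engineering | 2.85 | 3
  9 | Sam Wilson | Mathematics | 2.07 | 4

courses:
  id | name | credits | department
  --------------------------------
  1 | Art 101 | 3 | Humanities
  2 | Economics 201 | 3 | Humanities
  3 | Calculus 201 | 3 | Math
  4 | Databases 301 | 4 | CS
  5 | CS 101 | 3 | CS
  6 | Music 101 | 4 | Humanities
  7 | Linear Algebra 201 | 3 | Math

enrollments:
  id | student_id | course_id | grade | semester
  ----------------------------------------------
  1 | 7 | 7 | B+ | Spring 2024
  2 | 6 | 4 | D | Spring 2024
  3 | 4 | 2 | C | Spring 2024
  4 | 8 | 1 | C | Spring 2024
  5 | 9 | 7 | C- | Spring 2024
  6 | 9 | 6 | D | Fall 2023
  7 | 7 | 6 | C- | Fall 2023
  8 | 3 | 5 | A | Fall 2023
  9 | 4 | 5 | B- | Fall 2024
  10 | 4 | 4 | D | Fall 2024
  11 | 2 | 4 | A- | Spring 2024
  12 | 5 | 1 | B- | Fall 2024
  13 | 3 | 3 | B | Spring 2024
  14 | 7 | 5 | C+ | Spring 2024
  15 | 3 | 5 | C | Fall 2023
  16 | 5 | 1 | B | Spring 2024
SELECT name, credits FROM courses WHERE credits >= 3

Execution result:
name | credits
Art 101 | 3
Economics 201 | 3
Calculus 201 | 3
Databases 301 | 4
CS 101 | 3
Music 101 | 4
Linear Algebra 201 | 3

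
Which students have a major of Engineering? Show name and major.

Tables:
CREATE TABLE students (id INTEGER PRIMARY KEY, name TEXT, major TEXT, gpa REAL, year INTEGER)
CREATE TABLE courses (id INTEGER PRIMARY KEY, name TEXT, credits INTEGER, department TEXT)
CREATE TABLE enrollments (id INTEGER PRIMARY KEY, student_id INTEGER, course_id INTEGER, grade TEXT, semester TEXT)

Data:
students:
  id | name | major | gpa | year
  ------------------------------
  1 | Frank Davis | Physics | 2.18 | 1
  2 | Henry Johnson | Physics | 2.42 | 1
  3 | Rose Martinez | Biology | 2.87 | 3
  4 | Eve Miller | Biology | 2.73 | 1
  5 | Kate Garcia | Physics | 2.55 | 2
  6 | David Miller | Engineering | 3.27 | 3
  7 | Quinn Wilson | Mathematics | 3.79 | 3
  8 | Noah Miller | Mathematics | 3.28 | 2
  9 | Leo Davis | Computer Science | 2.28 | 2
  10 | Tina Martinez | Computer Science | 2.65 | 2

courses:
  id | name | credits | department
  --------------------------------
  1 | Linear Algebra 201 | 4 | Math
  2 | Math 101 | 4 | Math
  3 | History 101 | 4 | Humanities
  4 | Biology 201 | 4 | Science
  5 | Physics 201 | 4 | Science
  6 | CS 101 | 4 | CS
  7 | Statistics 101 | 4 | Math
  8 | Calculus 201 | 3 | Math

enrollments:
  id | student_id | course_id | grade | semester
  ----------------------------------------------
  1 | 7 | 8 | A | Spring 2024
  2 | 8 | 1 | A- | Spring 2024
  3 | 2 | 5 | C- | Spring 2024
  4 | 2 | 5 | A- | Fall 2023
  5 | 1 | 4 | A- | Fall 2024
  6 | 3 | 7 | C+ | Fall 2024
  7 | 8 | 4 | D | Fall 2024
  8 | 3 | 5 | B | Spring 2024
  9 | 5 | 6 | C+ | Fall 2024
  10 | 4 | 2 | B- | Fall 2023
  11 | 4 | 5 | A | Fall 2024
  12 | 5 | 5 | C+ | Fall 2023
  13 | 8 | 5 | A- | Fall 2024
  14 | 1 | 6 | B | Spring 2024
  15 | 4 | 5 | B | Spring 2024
SELECT name, major FROM students WHERE major = 'Engineering'

Execution result:
name | major
David Miller | Engineering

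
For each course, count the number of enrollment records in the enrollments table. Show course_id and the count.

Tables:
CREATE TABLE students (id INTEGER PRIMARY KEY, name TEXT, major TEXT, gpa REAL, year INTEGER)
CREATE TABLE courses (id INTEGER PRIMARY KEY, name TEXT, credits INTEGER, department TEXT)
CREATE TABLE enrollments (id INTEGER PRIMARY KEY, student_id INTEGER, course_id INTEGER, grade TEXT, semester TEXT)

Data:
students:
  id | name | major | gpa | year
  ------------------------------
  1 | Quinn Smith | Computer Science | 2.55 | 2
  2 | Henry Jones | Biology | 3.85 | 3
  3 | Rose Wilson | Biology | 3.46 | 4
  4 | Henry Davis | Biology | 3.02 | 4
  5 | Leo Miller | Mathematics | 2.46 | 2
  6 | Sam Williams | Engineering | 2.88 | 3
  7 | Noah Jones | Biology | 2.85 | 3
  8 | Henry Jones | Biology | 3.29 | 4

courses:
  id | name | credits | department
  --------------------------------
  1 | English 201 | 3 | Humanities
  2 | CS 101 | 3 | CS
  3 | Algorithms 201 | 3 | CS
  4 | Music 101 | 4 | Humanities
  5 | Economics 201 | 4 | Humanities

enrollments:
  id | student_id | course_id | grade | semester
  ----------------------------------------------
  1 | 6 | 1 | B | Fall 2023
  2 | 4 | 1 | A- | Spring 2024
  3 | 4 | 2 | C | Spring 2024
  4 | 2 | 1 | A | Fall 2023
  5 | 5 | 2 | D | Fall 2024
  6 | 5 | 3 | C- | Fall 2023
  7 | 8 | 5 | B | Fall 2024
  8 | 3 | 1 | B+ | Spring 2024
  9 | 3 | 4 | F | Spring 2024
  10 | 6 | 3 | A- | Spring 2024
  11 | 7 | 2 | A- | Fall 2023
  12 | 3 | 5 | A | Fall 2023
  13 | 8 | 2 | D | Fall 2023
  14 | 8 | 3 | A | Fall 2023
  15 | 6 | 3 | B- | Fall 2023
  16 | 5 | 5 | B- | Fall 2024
SELECT course_id, COUNT(*) AS enrollment_count FROM enrollments GROUP BY course_id

Execution result:
course_id | enrollment_count
1 | 4
2 | 4
3 | 4
4 | 1
5 | 3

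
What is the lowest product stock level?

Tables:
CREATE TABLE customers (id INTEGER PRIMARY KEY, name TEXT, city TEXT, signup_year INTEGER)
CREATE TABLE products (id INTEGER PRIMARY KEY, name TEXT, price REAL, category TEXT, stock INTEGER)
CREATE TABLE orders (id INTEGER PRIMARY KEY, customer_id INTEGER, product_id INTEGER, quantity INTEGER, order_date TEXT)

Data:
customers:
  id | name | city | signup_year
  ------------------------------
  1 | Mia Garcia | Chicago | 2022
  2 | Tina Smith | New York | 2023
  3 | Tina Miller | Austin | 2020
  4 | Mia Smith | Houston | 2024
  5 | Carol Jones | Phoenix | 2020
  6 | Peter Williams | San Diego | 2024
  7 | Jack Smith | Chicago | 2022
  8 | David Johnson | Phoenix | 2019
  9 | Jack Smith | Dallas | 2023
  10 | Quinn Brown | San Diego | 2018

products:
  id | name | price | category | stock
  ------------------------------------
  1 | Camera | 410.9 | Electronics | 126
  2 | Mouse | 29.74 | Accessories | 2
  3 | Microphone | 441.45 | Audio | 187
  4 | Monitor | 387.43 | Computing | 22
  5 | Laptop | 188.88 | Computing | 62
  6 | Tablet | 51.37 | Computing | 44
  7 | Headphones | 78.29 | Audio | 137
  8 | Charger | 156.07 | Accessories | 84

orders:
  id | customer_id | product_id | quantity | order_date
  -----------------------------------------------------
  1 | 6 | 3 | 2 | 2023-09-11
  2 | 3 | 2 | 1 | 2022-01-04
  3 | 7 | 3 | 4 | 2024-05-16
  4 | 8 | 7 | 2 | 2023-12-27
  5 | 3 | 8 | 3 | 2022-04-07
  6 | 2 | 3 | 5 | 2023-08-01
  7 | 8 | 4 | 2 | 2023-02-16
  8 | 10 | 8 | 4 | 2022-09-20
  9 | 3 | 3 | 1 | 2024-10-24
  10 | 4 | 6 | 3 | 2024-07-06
SELECT MIN(stock) FROM products

Execution result:
2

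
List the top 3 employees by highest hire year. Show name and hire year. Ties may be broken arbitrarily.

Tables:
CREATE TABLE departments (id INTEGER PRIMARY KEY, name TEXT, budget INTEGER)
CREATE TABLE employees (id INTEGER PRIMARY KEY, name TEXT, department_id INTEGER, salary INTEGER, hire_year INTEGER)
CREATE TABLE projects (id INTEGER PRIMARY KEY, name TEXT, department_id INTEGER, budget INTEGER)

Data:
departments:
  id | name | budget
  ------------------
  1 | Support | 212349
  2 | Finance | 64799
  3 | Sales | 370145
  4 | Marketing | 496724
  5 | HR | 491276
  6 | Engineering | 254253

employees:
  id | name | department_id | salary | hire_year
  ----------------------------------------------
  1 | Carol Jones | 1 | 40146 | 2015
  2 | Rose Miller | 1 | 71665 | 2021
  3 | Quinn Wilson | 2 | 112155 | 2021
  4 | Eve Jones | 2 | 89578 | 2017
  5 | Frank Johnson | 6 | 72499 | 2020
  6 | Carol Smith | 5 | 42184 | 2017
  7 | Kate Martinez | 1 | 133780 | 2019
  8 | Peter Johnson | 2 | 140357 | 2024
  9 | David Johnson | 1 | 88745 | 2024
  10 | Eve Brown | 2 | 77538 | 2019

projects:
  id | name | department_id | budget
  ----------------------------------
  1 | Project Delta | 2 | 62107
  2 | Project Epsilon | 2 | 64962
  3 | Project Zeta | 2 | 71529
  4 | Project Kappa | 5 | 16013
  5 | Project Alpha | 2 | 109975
SELECT name, hire_year FROM employees ORDER BY hire_year DESC LIMIT 3

Execution result:
name | hire_year
Peter Johnson | 2024
David Johnson | 2024
Rose Miller | 2021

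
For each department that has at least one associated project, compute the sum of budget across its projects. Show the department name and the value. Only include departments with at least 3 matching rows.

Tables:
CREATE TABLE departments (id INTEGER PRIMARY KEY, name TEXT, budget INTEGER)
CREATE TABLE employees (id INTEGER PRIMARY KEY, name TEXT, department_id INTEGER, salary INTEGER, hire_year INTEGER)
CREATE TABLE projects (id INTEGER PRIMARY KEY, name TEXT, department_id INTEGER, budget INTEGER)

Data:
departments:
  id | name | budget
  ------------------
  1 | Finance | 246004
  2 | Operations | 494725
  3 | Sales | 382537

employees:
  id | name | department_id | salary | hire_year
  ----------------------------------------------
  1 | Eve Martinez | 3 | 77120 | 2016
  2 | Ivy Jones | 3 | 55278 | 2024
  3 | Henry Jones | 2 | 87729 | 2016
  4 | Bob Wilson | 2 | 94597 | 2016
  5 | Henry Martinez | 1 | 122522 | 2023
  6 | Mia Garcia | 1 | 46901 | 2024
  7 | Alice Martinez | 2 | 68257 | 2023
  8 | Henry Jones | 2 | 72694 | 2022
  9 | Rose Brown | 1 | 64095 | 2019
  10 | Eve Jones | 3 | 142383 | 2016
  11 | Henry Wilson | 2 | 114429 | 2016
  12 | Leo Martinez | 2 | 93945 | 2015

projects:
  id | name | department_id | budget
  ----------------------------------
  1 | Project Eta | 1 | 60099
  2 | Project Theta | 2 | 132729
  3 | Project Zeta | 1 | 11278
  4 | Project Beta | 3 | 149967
SELECT p.name, SUM(c.budget) AS sum_budget FROM projects c JOIN departments p ON c.department_id = p.id GROUP BY p.id, p.name HAVING COUNT(*) >= 3

Execution result:
(no rows)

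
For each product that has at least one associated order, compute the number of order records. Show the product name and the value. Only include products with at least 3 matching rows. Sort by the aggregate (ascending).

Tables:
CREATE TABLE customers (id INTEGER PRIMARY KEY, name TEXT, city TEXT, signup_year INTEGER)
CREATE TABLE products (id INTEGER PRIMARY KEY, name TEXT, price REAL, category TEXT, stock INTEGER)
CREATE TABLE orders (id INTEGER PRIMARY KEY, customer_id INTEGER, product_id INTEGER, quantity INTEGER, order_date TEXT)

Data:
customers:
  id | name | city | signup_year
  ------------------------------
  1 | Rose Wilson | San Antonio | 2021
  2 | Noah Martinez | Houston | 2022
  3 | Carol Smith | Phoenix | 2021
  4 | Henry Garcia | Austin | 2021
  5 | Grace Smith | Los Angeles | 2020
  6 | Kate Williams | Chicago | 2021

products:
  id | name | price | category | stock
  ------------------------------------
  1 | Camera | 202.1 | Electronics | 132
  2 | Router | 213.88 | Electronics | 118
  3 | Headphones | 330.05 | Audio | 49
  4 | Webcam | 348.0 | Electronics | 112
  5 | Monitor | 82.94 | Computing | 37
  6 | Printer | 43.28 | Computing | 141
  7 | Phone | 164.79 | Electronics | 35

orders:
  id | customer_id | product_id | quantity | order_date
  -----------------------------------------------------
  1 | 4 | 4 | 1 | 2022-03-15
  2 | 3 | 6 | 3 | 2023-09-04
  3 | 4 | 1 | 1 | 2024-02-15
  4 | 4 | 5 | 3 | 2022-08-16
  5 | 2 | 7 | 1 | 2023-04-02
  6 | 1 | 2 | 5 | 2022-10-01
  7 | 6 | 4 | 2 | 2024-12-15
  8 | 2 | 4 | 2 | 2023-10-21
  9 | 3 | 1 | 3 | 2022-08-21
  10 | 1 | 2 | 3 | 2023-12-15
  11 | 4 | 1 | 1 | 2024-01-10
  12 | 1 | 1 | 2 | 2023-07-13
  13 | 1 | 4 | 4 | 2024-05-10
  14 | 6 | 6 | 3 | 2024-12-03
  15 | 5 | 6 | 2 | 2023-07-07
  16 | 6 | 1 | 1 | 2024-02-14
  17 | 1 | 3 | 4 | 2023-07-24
SELECT p.name, COUNT(*) AS n FROM orders c JOIN products p ON c.product_id = p.id GROUP BY p.id, p.name HAVING COUNT(*) >= 3 ORDER BY n ASC

Execution result:
name | n
Printer | 3
Webcam | 4
Camera | 5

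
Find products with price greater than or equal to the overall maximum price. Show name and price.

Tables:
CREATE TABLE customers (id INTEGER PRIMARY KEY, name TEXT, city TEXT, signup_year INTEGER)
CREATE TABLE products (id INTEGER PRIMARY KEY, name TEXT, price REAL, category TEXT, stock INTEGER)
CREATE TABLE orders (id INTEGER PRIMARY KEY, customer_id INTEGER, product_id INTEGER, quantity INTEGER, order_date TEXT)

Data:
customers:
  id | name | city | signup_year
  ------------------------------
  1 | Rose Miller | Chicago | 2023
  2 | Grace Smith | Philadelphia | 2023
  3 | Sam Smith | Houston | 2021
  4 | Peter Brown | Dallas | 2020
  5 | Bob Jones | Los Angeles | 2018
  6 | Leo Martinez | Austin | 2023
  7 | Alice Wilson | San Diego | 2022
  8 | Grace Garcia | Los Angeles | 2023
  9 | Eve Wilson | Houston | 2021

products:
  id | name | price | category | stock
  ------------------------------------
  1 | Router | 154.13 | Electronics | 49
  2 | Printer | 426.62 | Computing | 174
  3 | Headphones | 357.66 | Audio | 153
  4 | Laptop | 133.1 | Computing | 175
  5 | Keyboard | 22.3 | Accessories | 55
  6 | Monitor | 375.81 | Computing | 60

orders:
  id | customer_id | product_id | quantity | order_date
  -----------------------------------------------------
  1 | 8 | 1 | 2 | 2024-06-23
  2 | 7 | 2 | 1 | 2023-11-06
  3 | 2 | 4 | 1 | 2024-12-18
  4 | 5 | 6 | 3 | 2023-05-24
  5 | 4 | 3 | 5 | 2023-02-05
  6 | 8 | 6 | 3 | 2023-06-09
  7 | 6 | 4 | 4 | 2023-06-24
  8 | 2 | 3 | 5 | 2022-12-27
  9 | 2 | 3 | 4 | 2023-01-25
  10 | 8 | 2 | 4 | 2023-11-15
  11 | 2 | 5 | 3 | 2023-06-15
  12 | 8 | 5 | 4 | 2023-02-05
SELECT name, price FROM products WHERE price >= (SELECT MAX(price) FROM products)

Execution result:
name | price
Printer | 426.62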